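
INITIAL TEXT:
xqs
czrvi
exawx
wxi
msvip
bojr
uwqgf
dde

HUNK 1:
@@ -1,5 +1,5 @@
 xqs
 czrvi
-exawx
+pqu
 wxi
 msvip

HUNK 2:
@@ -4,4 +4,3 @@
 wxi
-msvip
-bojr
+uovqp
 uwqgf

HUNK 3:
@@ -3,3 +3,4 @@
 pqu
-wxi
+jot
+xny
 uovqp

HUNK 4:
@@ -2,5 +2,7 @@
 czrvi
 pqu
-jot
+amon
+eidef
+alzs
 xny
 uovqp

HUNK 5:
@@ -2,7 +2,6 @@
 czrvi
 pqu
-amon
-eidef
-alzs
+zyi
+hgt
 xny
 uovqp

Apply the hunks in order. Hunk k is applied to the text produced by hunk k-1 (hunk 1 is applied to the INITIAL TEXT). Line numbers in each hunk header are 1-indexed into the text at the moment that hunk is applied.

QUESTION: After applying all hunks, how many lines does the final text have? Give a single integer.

Hunk 1: at line 1 remove [exawx] add [pqu] -> 8 lines: xqs czrvi pqu wxi msvip bojr uwqgf dde
Hunk 2: at line 4 remove [msvip,bojr] add [uovqp] -> 7 lines: xqs czrvi pqu wxi uovqp uwqgf dde
Hunk 3: at line 3 remove [wxi] add [jot,xny] -> 8 lines: xqs czrvi pqu jot xny uovqp uwqgf dde
Hunk 4: at line 2 remove [jot] add [amon,eidef,alzs] -> 10 lines: xqs czrvi pqu amon eidef alzs xny uovqp uwqgf dde
Hunk 5: at line 2 remove [amon,eidef,alzs] add [zyi,hgt] -> 9 lines: xqs czrvi pqu zyi hgt xny uovqp uwqgf dde
Final line count: 9

Answer: 9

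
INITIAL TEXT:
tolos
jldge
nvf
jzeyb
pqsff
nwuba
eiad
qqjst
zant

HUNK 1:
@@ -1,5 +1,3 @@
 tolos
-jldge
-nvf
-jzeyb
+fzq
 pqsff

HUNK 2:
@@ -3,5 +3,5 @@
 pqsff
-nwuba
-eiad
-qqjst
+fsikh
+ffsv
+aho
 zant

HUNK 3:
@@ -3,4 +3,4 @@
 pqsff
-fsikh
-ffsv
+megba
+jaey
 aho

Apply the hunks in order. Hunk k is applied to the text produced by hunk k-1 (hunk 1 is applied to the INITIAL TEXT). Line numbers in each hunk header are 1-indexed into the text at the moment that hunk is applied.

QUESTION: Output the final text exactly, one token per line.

Hunk 1: at line 1 remove [jldge,nvf,jzeyb] add [fzq] -> 7 lines: tolos fzq pqsff nwuba eiad qqjst zant
Hunk 2: at line 3 remove [nwuba,eiad,qqjst] add [fsikh,ffsv,aho] -> 7 lines: tolos fzq pqsff fsikh ffsv aho zant
Hunk 3: at line 3 remove [fsikh,ffsv] add [megba,jaey] -> 7 lines: tolos fzq pqsff megba jaey aho zant

Answer: tolos
fzq
pqsff
megba
jaey
aho
zant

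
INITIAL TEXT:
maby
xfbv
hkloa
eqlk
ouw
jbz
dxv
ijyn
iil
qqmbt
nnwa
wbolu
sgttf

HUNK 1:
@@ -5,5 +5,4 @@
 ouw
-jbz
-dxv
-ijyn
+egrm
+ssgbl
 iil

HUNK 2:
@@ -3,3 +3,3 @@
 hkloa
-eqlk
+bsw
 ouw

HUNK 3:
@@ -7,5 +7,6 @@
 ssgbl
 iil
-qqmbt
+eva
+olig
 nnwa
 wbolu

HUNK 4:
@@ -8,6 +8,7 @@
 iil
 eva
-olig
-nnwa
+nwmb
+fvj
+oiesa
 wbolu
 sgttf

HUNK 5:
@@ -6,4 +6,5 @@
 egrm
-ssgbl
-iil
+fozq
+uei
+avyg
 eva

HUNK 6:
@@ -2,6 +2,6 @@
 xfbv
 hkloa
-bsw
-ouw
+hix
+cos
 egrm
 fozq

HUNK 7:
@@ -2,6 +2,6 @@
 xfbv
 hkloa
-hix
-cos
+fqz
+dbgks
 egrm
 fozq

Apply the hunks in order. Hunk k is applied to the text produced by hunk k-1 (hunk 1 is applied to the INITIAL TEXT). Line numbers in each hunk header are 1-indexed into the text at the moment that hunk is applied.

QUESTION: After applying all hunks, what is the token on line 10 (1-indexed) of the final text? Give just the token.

Answer: eva

Derivation:
Hunk 1: at line 5 remove [jbz,dxv,ijyn] add [egrm,ssgbl] -> 12 lines: maby xfbv hkloa eqlk ouw egrm ssgbl iil qqmbt nnwa wbolu sgttf
Hunk 2: at line 3 remove [eqlk] add [bsw] -> 12 lines: maby xfbv hkloa bsw ouw egrm ssgbl iil qqmbt nnwa wbolu sgttf
Hunk 3: at line 7 remove [qqmbt] add [eva,olig] -> 13 lines: maby xfbv hkloa bsw ouw egrm ssgbl iil eva olig nnwa wbolu sgttf
Hunk 4: at line 8 remove [olig,nnwa] add [nwmb,fvj,oiesa] -> 14 lines: maby xfbv hkloa bsw ouw egrm ssgbl iil eva nwmb fvj oiesa wbolu sgttf
Hunk 5: at line 6 remove [ssgbl,iil] add [fozq,uei,avyg] -> 15 lines: maby xfbv hkloa bsw ouw egrm fozq uei avyg eva nwmb fvj oiesa wbolu sgttf
Hunk 6: at line 2 remove [bsw,ouw] add [hix,cos] -> 15 lines: maby xfbv hkloa hix cos egrm fozq uei avyg eva nwmb fvj oiesa wbolu sgttf
Hunk 7: at line 2 remove [hix,cos] add [fqz,dbgks] -> 15 lines: maby xfbv hkloa fqz dbgks egrm fozq uei avyg eva nwmb fvj oiesa wbolu sgttf
Final line 10: eva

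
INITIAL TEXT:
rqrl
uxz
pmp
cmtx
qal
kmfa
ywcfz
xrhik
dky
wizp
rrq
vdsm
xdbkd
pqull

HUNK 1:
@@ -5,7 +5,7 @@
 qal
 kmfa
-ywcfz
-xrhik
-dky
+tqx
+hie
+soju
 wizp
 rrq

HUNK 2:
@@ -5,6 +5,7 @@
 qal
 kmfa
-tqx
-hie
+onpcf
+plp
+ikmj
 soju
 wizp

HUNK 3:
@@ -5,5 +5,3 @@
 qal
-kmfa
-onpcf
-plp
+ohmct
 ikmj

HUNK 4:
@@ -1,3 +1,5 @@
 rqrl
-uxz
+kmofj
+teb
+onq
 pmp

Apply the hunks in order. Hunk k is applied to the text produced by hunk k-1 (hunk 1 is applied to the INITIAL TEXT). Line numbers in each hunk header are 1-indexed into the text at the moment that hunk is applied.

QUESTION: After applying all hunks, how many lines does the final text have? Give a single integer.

Hunk 1: at line 5 remove [ywcfz,xrhik,dky] add [tqx,hie,soju] -> 14 lines: rqrl uxz pmp cmtx qal kmfa tqx hie soju wizp rrq vdsm xdbkd pqull
Hunk 2: at line 5 remove [tqx,hie] add [onpcf,plp,ikmj] -> 15 lines: rqrl uxz pmp cmtx qal kmfa onpcf plp ikmj soju wizp rrq vdsm xdbkd pqull
Hunk 3: at line 5 remove [kmfa,onpcf,plp] add [ohmct] -> 13 lines: rqrl uxz pmp cmtx qal ohmct ikmj soju wizp rrq vdsm xdbkd pqull
Hunk 4: at line 1 remove [uxz] add [kmofj,teb,onq] -> 15 lines: rqrl kmofj teb onq pmp cmtx qal ohmct ikmj soju wizp rrq vdsm xdbkd pqull
Final line count: 15

Answer: 15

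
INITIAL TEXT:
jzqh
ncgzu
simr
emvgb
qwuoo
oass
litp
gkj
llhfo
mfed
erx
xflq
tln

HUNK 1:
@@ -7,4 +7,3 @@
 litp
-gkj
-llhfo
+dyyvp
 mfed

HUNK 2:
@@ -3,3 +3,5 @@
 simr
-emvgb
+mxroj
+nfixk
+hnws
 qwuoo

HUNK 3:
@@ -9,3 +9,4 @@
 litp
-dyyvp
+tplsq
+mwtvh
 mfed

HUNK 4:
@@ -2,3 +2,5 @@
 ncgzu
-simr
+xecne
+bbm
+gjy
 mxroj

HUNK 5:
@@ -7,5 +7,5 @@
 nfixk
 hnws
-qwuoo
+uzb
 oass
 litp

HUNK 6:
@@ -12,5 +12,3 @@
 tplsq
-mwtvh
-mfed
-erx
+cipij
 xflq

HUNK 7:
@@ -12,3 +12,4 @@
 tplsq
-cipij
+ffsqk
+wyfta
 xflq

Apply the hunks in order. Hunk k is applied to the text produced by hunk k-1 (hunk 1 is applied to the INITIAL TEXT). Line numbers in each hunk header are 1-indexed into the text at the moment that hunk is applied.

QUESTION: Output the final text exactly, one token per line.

Answer: jzqh
ncgzu
xecne
bbm
gjy
mxroj
nfixk
hnws
uzb
oass
litp
tplsq
ffsqk
wyfta
xflq
tln

Derivation:
Hunk 1: at line 7 remove [gkj,llhfo] add [dyyvp] -> 12 lines: jzqh ncgzu simr emvgb qwuoo oass litp dyyvp mfed erx xflq tln
Hunk 2: at line 3 remove [emvgb] add [mxroj,nfixk,hnws] -> 14 lines: jzqh ncgzu simr mxroj nfixk hnws qwuoo oass litp dyyvp mfed erx xflq tln
Hunk 3: at line 9 remove [dyyvp] add [tplsq,mwtvh] -> 15 lines: jzqh ncgzu simr mxroj nfixk hnws qwuoo oass litp tplsq mwtvh mfed erx xflq tln
Hunk 4: at line 2 remove [simr] add [xecne,bbm,gjy] -> 17 lines: jzqh ncgzu xecne bbm gjy mxroj nfixk hnws qwuoo oass litp tplsq mwtvh mfed erx xflq tln
Hunk 5: at line 7 remove [qwuoo] add [uzb] -> 17 lines: jzqh ncgzu xecne bbm gjy mxroj nfixk hnws uzb oass litp tplsq mwtvh mfed erx xflq tln
Hunk 6: at line 12 remove [mwtvh,mfed,erx] add [cipij] -> 15 lines: jzqh ncgzu xecne bbm gjy mxroj nfixk hnws uzb oass litp tplsq cipij xflq tln
Hunk 7: at line 12 remove [cipij] add [ffsqk,wyfta] -> 16 lines: jzqh ncgzu xecne bbm gjy mxroj nfixk hnws uzb oass litp tplsq ffsqk wyfta xflq tln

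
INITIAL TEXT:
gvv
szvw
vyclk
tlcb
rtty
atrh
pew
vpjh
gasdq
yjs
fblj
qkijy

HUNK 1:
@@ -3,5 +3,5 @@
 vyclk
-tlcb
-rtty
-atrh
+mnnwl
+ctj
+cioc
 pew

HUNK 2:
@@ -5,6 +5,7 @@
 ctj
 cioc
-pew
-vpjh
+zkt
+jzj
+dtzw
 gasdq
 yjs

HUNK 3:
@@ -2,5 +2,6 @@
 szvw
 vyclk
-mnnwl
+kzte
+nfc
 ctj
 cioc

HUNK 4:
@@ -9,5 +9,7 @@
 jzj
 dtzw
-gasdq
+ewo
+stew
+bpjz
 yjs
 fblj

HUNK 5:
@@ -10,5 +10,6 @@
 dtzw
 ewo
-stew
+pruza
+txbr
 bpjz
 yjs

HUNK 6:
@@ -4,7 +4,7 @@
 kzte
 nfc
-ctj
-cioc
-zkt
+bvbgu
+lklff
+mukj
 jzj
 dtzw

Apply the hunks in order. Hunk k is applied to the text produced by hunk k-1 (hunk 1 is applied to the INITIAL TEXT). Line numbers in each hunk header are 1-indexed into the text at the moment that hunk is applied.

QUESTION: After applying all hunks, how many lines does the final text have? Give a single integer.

Answer: 17

Derivation:
Hunk 1: at line 3 remove [tlcb,rtty,atrh] add [mnnwl,ctj,cioc] -> 12 lines: gvv szvw vyclk mnnwl ctj cioc pew vpjh gasdq yjs fblj qkijy
Hunk 2: at line 5 remove [pew,vpjh] add [zkt,jzj,dtzw] -> 13 lines: gvv szvw vyclk mnnwl ctj cioc zkt jzj dtzw gasdq yjs fblj qkijy
Hunk 3: at line 2 remove [mnnwl] add [kzte,nfc] -> 14 lines: gvv szvw vyclk kzte nfc ctj cioc zkt jzj dtzw gasdq yjs fblj qkijy
Hunk 4: at line 9 remove [gasdq] add [ewo,stew,bpjz] -> 16 lines: gvv szvw vyclk kzte nfc ctj cioc zkt jzj dtzw ewo stew bpjz yjs fblj qkijy
Hunk 5: at line 10 remove [stew] add [pruza,txbr] -> 17 lines: gvv szvw vyclk kzte nfc ctj cioc zkt jzj dtzw ewo pruza txbr bpjz yjs fblj qkijy
Hunk 6: at line 4 remove [ctj,cioc,zkt] add [bvbgu,lklff,mukj] -> 17 lines: gvv szvw vyclk kzte nfc bvbgu lklff mukj jzj dtzw ewo pruza txbr bpjz yjs fblj qkijy
Final line count: 17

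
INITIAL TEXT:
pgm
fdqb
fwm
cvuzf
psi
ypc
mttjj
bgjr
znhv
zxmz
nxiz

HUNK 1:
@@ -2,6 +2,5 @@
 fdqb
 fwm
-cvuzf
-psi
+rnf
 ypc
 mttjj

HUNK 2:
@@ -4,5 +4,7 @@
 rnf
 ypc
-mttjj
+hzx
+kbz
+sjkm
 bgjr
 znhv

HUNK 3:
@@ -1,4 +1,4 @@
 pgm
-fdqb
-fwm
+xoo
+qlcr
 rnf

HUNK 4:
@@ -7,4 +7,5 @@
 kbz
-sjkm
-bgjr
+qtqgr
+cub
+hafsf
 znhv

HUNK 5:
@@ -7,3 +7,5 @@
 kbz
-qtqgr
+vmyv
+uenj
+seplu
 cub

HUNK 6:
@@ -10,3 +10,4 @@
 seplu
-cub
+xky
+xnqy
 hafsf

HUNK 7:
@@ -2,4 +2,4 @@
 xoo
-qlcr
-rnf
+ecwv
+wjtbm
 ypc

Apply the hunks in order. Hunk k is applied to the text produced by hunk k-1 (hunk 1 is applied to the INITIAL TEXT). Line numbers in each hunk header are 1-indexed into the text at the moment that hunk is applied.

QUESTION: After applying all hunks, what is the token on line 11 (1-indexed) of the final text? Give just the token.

Hunk 1: at line 2 remove [cvuzf,psi] add [rnf] -> 10 lines: pgm fdqb fwm rnf ypc mttjj bgjr znhv zxmz nxiz
Hunk 2: at line 4 remove [mttjj] add [hzx,kbz,sjkm] -> 12 lines: pgm fdqb fwm rnf ypc hzx kbz sjkm bgjr znhv zxmz nxiz
Hunk 3: at line 1 remove [fdqb,fwm] add [xoo,qlcr] -> 12 lines: pgm xoo qlcr rnf ypc hzx kbz sjkm bgjr znhv zxmz nxiz
Hunk 4: at line 7 remove [sjkm,bgjr] add [qtqgr,cub,hafsf] -> 13 lines: pgm xoo qlcr rnf ypc hzx kbz qtqgr cub hafsf znhv zxmz nxiz
Hunk 5: at line 7 remove [qtqgr] add [vmyv,uenj,seplu] -> 15 lines: pgm xoo qlcr rnf ypc hzx kbz vmyv uenj seplu cub hafsf znhv zxmz nxiz
Hunk 6: at line 10 remove [cub] add [xky,xnqy] -> 16 lines: pgm xoo qlcr rnf ypc hzx kbz vmyv uenj seplu xky xnqy hafsf znhv zxmz nxiz
Hunk 7: at line 2 remove [qlcr,rnf] add [ecwv,wjtbm] -> 16 lines: pgm xoo ecwv wjtbm ypc hzx kbz vmyv uenj seplu xky xnqy hafsf znhv zxmz nxiz
Final line 11: xky

Answer: xky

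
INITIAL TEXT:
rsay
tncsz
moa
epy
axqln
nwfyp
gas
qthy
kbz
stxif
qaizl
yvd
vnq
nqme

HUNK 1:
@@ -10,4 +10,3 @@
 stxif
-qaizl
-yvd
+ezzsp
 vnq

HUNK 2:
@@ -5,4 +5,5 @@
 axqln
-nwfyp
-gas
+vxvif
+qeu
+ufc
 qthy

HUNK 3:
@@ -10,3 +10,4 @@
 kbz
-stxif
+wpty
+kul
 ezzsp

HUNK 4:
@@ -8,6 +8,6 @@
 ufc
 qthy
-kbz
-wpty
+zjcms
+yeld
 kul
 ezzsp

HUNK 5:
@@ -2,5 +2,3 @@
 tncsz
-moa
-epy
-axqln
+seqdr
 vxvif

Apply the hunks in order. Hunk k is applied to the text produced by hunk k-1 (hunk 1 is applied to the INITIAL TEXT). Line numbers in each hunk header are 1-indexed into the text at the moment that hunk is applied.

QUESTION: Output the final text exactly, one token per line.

Hunk 1: at line 10 remove [qaizl,yvd] add [ezzsp] -> 13 lines: rsay tncsz moa epy axqln nwfyp gas qthy kbz stxif ezzsp vnq nqme
Hunk 2: at line 5 remove [nwfyp,gas] add [vxvif,qeu,ufc] -> 14 lines: rsay tncsz moa epy axqln vxvif qeu ufc qthy kbz stxif ezzsp vnq nqme
Hunk 3: at line 10 remove [stxif] add [wpty,kul] -> 15 lines: rsay tncsz moa epy axqln vxvif qeu ufc qthy kbz wpty kul ezzsp vnq nqme
Hunk 4: at line 8 remove [kbz,wpty] add [zjcms,yeld] -> 15 lines: rsay tncsz moa epy axqln vxvif qeu ufc qthy zjcms yeld kul ezzsp vnq nqme
Hunk 5: at line 2 remove [moa,epy,axqln] add [seqdr] -> 13 lines: rsay tncsz seqdr vxvif qeu ufc qthy zjcms yeld kul ezzsp vnq nqme

Answer: rsay
tncsz
seqdr
vxvif
qeu
ufc
qthy
zjcms
yeld
kul
ezzsp
vnq
nqme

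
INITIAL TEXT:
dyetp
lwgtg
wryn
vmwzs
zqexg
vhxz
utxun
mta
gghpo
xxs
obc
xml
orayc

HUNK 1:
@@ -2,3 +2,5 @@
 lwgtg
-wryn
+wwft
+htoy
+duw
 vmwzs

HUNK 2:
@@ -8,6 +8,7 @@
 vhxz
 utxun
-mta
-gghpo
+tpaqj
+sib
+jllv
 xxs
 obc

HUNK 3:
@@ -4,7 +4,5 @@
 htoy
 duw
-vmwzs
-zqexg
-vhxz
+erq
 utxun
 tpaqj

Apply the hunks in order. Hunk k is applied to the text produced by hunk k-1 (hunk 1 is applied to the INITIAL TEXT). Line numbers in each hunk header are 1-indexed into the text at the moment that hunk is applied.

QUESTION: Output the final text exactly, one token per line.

Hunk 1: at line 2 remove [wryn] add [wwft,htoy,duw] -> 15 lines: dyetp lwgtg wwft htoy duw vmwzs zqexg vhxz utxun mta gghpo xxs obc xml orayc
Hunk 2: at line 8 remove [mta,gghpo] add [tpaqj,sib,jllv] -> 16 lines: dyetp lwgtg wwft htoy duw vmwzs zqexg vhxz utxun tpaqj sib jllv xxs obc xml orayc
Hunk 3: at line 4 remove [vmwzs,zqexg,vhxz] add [erq] -> 14 lines: dyetp lwgtg wwft htoy duw erq utxun tpaqj sib jllv xxs obc xml orayc

Answer: dyetp
lwgtg
wwft
htoy
duw
erq
utxun
tpaqj
sib
jllv
xxs
obc
xml
orayc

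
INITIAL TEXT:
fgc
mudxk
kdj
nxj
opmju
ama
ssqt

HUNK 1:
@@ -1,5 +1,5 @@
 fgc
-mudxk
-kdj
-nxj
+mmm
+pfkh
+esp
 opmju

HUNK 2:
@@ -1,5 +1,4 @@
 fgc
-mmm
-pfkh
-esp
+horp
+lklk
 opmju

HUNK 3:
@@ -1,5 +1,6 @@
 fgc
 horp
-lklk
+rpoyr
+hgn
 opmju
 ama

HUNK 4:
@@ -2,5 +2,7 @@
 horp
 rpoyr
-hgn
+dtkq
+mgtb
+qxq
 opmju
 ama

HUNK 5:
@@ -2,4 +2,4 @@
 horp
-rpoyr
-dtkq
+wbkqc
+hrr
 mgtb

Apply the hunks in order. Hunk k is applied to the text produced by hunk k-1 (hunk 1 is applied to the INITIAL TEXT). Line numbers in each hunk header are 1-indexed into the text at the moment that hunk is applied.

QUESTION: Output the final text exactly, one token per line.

Hunk 1: at line 1 remove [mudxk,kdj,nxj] add [mmm,pfkh,esp] -> 7 lines: fgc mmm pfkh esp opmju ama ssqt
Hunk 2: at line 1 remove [mmm,pfkh,esp] add [horp,lklk] -> 6 lines: fgc horp lklk opmju ama ssqt
Hunk 3: at line 1 remove [lklk] add [rpoyr,hgn] -> 7 lines: fgc horp rpoyr hgn opmju ama ssqt
Hunk 4: at line 2 remove [hgn] add [dtkq,mgtb,qxq] -> 9 lines: fgc horp rpoyr dtkq mgtb qxq opmju ama ssqt
Hunk 5: at line 2 remove [rpoyr,dtkq] add [wbkqc,hrr] -> 9 lines: fgc horp wbkqc hrr mgtb qxq opmju ama ssqt

Answer: fgc
horp
wbkqc
hrr
mgtb
qxq
opmju
ama
ssqt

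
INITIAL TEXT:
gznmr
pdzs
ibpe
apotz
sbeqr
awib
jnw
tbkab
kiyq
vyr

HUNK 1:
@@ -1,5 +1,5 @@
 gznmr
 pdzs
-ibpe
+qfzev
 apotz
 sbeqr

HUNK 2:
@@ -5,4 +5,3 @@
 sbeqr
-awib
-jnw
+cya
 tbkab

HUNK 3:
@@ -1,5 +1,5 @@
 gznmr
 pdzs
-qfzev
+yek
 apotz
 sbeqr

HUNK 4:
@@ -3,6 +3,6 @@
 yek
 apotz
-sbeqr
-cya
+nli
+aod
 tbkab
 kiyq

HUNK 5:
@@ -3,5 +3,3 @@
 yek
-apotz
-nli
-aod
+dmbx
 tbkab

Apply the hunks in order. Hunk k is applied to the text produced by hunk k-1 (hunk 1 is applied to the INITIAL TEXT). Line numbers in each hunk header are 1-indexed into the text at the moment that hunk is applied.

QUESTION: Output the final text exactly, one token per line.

Hunk 1: at line 1 remove [ibpe] add [qfzev] -> 10 lines: gznmr pdzs qfzev apotz sbeqr awib jnw tbkab kiyq vyr
Hunk 2: at line 5 remove [awib,jnw] add [cya] -> 9 lines: gznmr pdzs qfzev apotz sbeqr cya tbkab kiyq vyr
Hunk 3: at line 1 remove [qfzev] add [yek] -> 9 lines: gznmr pdzs yek apotz sbeqr cya tbkab kiyq vyr
Hunk 4: at line 3 remove [sbeqr,cya] add [nli,aod] -> 9 lines: gznmr pdzs yek apotz nli aod tbkab kiyq vyr
Hunk 5: at line 3 remove [apotz,nli,aod] add [dmbx] -> 7 lines: gznmr pdzs yek dmbx tbkab kiyq vyr

Answer: gznmr
pdzs
yek
dmbx
tbkab
kiyq
vyr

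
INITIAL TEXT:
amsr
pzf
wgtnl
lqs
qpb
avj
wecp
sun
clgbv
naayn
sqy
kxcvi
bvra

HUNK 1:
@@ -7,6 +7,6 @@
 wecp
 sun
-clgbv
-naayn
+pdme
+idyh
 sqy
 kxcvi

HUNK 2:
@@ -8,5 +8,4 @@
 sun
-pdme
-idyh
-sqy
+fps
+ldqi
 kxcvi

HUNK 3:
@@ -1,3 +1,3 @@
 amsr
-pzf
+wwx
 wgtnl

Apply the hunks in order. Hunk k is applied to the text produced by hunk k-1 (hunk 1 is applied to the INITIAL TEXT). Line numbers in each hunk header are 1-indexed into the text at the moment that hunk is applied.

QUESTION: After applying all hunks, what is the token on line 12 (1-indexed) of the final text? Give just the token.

Hunk 1: at line 7 remove [clgbv,naayn] add [pdme,idyh] -> 13 lines: amsr pzf wgtnl lqs qpb avj wecp sun pdme idyh sqy kxcvi bvra
Hunk 2: at line 8 remove [pdme,idyh,sqy] add [fps,ldqi] -> 12 lines: amsr pzf wgtnl lqs qpb avj wecp sun fps ldqi kxcvi bvra
Hunk 3: at line 1 remove [pzf] add [wwx] -> 12 lines: amsr wwx wgtnl lqs qpb avj wecp sun fps ldqi kxcvi bvra
Final line 12: bvra

Answer: bvra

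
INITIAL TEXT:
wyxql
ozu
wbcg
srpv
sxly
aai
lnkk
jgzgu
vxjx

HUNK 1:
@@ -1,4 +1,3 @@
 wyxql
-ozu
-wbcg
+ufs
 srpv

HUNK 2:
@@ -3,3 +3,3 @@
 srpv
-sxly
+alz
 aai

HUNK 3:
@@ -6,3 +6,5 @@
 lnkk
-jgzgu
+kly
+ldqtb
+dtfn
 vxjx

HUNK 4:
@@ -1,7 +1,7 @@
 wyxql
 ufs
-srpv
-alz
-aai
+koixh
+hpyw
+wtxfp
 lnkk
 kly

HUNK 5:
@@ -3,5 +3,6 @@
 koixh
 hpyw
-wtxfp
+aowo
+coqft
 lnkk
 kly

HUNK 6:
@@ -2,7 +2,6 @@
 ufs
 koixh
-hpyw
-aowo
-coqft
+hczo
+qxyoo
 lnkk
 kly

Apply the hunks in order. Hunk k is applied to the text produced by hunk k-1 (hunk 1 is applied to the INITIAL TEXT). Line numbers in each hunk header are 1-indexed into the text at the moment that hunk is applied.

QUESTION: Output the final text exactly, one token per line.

Hunk 1: at line 1 remove [ozu,wbcg] add [ufs] -> 8 lines: wyxql ufs srpv sxly aai lnkk jgzgu vxjx
Hunk 2: at line 3 remove [sxly] add [alz] -> 8 lines: wyxql ufs srpv alz aai lnkk jgzgu vxjx
Hunk 3: at line 6 remove [jgzgu] add [kly,ldqtb,dtfn] -> 10 lines: wyxql ufs srpv alz aai lnkk kly ldqtb dtfn vxjx
Hunk 4: at line 1 remove [srpv,alz,aai] add [koixh,hpyw,wtxfp] -> 10 lines: wyxql ufs koixh hpyw wtxfp lnkk kly ldqtb dtfn vxjx
Hunk 5: at line 3 remove [wtxfp] add [aowo,coqft] -> 11 lines: wyxql ufs koixh hpyw aowo coqft lnkk kly ldqtb dtfn vxjx
Hunk 6: at line 2 remove [hpyw,aowo,coqft] add [hczo,qxyoo] -> 10 lines: wyxql ufs koixh hczo qxyoo lnkk kly ldqtb dtfn vxjx

Answer: wyxql
ufs
koixh
hczo
qxyoo
lnkk
kly
ldqtb
dtfn
vxjx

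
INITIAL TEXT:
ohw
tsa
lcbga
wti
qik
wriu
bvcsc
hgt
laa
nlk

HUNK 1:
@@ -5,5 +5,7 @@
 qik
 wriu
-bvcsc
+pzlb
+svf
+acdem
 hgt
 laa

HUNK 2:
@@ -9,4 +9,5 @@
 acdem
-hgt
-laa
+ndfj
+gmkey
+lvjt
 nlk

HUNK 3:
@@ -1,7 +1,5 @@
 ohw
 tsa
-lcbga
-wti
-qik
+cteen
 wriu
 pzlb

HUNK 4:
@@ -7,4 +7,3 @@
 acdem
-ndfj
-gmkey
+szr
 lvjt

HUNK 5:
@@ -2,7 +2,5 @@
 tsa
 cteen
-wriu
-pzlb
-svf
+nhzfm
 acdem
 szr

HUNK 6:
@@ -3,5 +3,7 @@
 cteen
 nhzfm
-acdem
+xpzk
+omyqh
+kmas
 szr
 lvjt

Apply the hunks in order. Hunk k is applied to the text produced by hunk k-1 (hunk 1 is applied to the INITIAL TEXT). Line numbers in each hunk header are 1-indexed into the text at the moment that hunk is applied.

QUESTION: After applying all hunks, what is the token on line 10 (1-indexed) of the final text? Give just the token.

Hunk 1: at line 5 remove [bvcsc] add [pzlb,svf,acdem] -> 12 lines: ohw tsa lcbga wti qik wriu pzlb svf acdem hgt laa nlk
Hunk 2: at line 9 remove [hgt,laa] add [ndfj,gmkey,lvjt] -> 13 lines: ohw tsa lcbga wti qik wriu pzlb svf acdem ndfj gmkey lvjt nlk
Hunk 3: at line 1 remove [lcbga,wti,qik] add [cteen] -> 11 lines: ohw tsa cteen wriu pzlb svf acdem ndfj gmkey lvjt nlk
Hunk 4: at line 7 remove [ndfj,gmkey] add [szr] -> 10 lines: ohw tsa cteen wriu pzlb svf acdem szr lvjt nlk
Hunk 5: at line 2 remove [wriu,pzlb,svf] add [nhzfm] -> 8 lines: ohw tsa cteen nhzfm acdem szr lvjt nlk
Hunk 6: at line 3 remove [acdem] add [xpzk,omyqh,kmas] -> 10 lines: ohw tsa cteen nhzfm xpzk omyqh kmas szr lvjt nlk
Final line 10: nlk

Answer: nlk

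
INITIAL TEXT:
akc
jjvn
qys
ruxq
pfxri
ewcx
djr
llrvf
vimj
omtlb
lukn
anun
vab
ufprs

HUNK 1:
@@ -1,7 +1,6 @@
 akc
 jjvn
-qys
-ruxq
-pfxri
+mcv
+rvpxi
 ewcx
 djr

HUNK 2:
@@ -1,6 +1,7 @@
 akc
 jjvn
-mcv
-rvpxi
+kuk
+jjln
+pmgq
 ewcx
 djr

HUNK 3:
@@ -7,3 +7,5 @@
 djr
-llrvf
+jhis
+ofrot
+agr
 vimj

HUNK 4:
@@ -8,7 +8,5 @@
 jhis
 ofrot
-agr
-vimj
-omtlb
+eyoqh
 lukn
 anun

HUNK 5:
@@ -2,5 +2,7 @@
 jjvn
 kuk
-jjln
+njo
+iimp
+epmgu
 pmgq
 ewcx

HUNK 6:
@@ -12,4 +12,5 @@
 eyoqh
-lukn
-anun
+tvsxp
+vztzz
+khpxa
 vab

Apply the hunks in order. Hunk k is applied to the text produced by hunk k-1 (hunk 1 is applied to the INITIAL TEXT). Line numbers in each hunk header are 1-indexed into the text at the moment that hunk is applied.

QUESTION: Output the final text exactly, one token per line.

Answer: akc
jjvn
kuk
njo
iimp
epmgu
pmgq
ewcx
djr
jhis
ofrot
eyoqh
tvsxp
vztzz
khpxa
vab
ufprs

Derivation:
Hunk 1: at line 1 remove [qys,ruxq,pfxri] add [mcv,rvpxi] -> 13 lines: akc jjvn mcv rvpxi ewcx djr llrvf vimj omtlb lukn anun vab ufprs
Hunk 2: at line 1 remove [mcv,rvpxi] add [kuk,jjln,pmgq] -> 14 lines: akc jjvn kuk jjln pmgq ewcx djr llrvf vimj omtlb lukn anun vab ufprs
Hunk 3: at line 7 remove [llrvf] add [jhis,ofrot,agr] -> 16 lines: akc jjvn kuk jjln pmgq ewcx djr jhis ofrot agr vimj omtlb lukn anun vab ufprs
Hunk 4: at line 8 remove [agr,vimj,omtlb] add [eyoqh] -> 14 lines: akc jjvn kuk jjln pmgq ewcx djr jhis ofrot eyoqh lukn anun vab ufprs
Hunk 5: at line 2 remove [jjln] add [njo,iimp,epmgu] -> 16 lines: akc jjvn kuk njo iimp epmgu pmgq ewcx djr jhis ofrot eyoqh lukn anun vab ufprs
Hunk 6: at line 12 remove [lukn,anun] add [tvsxp,vztzz,khpxa] -> 17 lines: akc jjvn kuk njo iimp epmgu pmgq ewcx djr jhis ofrot eyoqh tvsxp vztzz khpxa vab ufprs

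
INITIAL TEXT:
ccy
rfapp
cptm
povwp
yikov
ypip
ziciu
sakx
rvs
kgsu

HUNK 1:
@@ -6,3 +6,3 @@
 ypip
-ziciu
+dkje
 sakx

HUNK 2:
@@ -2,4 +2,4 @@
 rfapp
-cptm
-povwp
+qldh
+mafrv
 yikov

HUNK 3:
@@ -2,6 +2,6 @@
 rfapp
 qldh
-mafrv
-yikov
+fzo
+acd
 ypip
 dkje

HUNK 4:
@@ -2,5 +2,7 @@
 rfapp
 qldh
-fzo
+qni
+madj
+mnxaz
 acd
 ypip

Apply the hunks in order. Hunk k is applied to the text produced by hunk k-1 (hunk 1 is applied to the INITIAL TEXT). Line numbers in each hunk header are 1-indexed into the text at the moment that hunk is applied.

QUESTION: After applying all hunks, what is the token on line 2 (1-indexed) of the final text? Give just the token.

Answer: rfapp

Derivation:
Hunk 1: at line 6 remove [ziciu] add [dkje] -> 10 lines: ccy rfapp cptm povwp yikov ypip dkje sakx rvs kgsu
Hunk 2: at line 2 remove [cptm,povwp] add [qldh,mafrv] -> 10 lines: ccy rfapp qldh mafrv yikov ypip dkje sakx rvs kgsu
Hunk 3: at line 2 remove [mafrv,yikov] add [fzo,acd] -> 10 lines: ccy rfapp qldh fzo acd ypip dkje sakx rvs kgsu
Hunk 4: at line 2 remove [fzo] add [qni,madj,mnxaz] -> 12 lines: ccy rfapp qldh qni madj mnxaz acd ypip dkje sakx rvs kgsu
Final line 2: rfapp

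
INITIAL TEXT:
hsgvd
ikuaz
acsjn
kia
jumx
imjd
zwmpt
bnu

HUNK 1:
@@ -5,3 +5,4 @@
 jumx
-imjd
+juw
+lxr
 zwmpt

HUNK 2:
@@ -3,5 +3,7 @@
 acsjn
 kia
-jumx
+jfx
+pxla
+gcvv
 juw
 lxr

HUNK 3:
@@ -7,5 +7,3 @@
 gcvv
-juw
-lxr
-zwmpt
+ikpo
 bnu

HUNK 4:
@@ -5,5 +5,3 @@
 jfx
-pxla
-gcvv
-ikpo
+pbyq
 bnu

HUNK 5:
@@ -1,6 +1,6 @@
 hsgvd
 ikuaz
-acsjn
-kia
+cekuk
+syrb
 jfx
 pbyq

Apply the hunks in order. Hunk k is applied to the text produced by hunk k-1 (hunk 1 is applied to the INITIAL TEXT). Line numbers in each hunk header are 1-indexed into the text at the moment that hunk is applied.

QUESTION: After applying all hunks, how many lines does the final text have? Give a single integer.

Answer: 7

Derivation:
Hunk 1: at line 5 remove [imjd] add [juw,lxr] -> 9 lines: hsgvd ikuaz acsjn kia jumx juw lxr zwmpt bnu
Hunk 2: at line 3 remove [jumx] add [jfx,pxla,gcvv] -> 11 lines: hsgvd ikuaz acsjn kia jfx pxla gcvv juw lxr zwmpt bnu
Hunk 3: at line 7 remove [juw,lxr,zwmpt] add [ikpo] -> 9 lines: hsgvd ikuaz acsjn kia jfx pxla gcvv ikpo bnu
Hunk 4: at line 5 remove [pxla,gcvv,ikpo] add [pbyq] -> 7 lines: hsgvd ikuaz acsjn kia jfx pbyq bnu
Hunk 5: at line 1 remove [acsjn,kia] add [cekuk,syrb] -> 7 lines: hsgvd ikuaz cekuk syrb jfx pbyq bnu
Final line count: 7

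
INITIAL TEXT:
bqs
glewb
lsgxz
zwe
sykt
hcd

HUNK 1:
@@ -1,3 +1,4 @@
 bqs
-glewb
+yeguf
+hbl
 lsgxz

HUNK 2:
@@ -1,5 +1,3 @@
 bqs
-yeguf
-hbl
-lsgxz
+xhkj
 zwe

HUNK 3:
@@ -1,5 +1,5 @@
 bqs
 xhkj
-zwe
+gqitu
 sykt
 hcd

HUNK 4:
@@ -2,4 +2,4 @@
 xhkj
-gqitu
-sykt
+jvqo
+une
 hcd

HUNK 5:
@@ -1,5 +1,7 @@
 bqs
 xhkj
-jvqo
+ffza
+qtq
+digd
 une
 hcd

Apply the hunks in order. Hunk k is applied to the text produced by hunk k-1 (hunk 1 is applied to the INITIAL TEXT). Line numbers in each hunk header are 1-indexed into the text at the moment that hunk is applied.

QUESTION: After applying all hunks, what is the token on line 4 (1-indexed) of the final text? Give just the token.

Hunk 1: at line 1 remove [glewb] add [yeguf,hbl] -> 7 lines: bqs yeguf hbl lsgxz zwe sykt hcd
Hunk 2: at line 1 remove [yeguf,hbl,lsgxz] add [xhkj] -> 5 lines: bqs xhkj zwe sykt hcd
Hunk 3: at line 1 remove [zwe] add [gqitu] -> 5 lines: bqs xhkj gqitu sykt hcd
Hunk 4: at line 2 remove [gqitu,sykt] add [jvqo,une] -> 5 lines: bqs xhkj jvqo une hcd
Hunk 5: at line 1 remove [jvqo] add [ffza,qtq,digd] -> 7 lines: bqs xhkj ffza qtq digd une hcd
Final line 4: qtq

Answer: qtq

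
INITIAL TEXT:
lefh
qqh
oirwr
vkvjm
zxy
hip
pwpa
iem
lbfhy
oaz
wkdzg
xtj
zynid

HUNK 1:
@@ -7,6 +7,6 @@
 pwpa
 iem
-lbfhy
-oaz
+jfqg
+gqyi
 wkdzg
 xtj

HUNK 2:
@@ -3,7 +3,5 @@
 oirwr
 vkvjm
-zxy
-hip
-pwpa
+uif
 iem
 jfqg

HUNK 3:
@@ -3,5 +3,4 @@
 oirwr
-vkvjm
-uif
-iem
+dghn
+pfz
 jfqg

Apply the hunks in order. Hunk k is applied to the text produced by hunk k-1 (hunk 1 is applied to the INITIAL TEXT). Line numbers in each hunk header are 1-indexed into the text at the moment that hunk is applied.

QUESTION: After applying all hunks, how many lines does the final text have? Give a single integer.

Hunk 1: at line 7 remove [lbfhy,oaz] add [jfqg,gqyi] -> 13 lines: lefh qqh oirwr vkvjm zxy hip pwpa iem jfqg gqyi wkdzg xtj zynid
Hunk 2: at line 3 remove [zxy,hip,pwpa] add [uif] -> 11 lines: lefh qqh oirwr vkvjm uif iem jfqg gqyi wkdzg xtj zynid
Hunk 3: at line 3 remove [vkvjm,uif,iem] add [dghn,pfz] -> 10 lines: lefh qqh oirwr dghn pfz jfqg gqyi wkdzg xtj zynid
Final line count: 10

Answer: 10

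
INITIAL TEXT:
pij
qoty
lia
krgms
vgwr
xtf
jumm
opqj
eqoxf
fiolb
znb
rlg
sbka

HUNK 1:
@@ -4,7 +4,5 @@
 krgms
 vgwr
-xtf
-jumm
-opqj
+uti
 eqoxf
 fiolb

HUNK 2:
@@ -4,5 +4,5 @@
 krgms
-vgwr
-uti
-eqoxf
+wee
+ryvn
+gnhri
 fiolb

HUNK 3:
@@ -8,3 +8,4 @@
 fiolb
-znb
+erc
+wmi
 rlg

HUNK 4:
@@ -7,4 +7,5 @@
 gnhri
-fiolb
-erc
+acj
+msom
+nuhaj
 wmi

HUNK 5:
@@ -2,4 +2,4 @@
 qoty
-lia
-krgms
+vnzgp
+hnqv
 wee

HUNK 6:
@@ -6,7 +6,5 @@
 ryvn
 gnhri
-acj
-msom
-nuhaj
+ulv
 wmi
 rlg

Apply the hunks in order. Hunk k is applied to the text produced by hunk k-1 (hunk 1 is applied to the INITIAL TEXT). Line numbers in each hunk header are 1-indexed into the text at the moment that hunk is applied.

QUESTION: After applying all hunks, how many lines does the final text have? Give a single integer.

Hunk 1: at line 4 remove [xtf,jumm,opqj] add [uti] -> 11 lines: pij qoty lia krgms vgwr uti eqoxf fiolb znb rlg sbka
Hunk 2: at line 4 remove [vgwr,uti,eqoxf] add [wee,ryvn,gnhri] -> 11 lines: pij qoty lia krgms wee ryvn gnhri fiolb znb rlg sbka
Hunk 3: at line 8 remove [znb] add [erc,wmi] -> 12 lines: pij qoty lia krgms wee ryvn gnhri fiolb erc wmi rlg sbka
Hunk 4: at line 7 remove [fiolb,erc] add [acj,msom,nuhaj] -> 13 lines: pij qoty lia krgms wee ryvn gnhri acj msom nuhaj wmi rlg sbka
Hunk 5: at line 2 remove [lia,krgms] add [vnzgp,hnqv] -> 13 lines: pij qoty vnzgp hnqv wee ryvn gnhri acj msom nuhaj wmi rlg sbka
Hunk 6: at line 6 remove [acj,msom,nuhaj] add [ulv] -> 11 lines: pij qoty vnzgp hnqv wee ryvn gnhri ulv wmi rlg sbka
Final line count: 11

Answer: 11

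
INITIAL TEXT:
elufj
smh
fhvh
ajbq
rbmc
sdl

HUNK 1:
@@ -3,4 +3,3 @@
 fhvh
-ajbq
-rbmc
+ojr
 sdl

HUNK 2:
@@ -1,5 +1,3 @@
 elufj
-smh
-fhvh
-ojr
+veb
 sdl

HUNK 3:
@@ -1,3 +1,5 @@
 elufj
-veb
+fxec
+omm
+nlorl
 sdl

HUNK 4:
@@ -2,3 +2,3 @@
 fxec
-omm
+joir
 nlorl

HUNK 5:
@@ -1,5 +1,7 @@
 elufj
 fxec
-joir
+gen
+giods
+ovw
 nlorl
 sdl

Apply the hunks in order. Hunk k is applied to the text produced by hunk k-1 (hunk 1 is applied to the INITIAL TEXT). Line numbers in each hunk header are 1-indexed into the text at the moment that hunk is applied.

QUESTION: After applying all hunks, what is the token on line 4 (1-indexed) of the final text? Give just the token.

Answer: giods

Derivation:
Hunk 1: at line 3 remove [ajbq,rbmc] add [ojr] -> 5 lines: elufj smh fhvh ojr sdl
Hunk 2: at line 1 remove [smh,fhvh,ojr] add [veb] -> 3 lines: elufj veb sdl
Hunk 3: at line 1 remove [veb] add [fxec,omm,nlorl] -> 5 lines: elufj fxec omm nlorl sdl
Hunk 4: at line 2 remove [omm] add [joir] -> 5 lines: elufj fxec joir nlorl sdl
Hunk 5: at line 1 remove [joir] add [gen,giods,ovw] -> 7 lines: elufj fxec gen giods ovw nlorl sdl
Final line 4: giods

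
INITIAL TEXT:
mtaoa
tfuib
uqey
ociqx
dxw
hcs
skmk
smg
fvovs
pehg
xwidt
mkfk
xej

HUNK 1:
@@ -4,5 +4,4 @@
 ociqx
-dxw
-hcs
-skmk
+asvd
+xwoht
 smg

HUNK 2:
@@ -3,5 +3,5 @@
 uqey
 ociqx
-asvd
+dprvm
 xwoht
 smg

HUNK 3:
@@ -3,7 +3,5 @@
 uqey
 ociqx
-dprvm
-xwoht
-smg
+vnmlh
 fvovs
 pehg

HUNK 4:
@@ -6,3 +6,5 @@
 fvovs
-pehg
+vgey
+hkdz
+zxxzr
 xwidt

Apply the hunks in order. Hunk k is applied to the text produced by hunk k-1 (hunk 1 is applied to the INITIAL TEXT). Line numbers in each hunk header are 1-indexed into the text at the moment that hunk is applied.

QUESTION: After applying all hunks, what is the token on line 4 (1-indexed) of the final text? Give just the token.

Hunk 1: at line 4 remove [dxw,hcs,skmk] add [asvd,xwoht] -> 12 lines: mtaoa tfuib uqey ociqx asvd xwoht smg fvovs pehg xwidt mkfk xej
Hunk 2: at line 3 remove [asvd] add [dprvm] -> 12 lines: mtaoa tfuib uqey ociqx dprvm xwoht smg fvovs pehg xwidt mkfk xej
Hunk 3: at line 3 remove [dprvm,xwoht,smg] add [vnmlh] -> 10 lines: mtaoa tfuib uqey ociqx vnmlh fvovs pehg xwidt mkfk xej
Hunk 4: at line 6 remove [pehg] add [vgey,hkdz,zxxzr] -> 12 lines: mtaoa tfuib uqey ociqx vnmlh fvovs vgey hkdz zxxzr xwidt mkfk xej
Final line 4: ociqx

Answer: ociqx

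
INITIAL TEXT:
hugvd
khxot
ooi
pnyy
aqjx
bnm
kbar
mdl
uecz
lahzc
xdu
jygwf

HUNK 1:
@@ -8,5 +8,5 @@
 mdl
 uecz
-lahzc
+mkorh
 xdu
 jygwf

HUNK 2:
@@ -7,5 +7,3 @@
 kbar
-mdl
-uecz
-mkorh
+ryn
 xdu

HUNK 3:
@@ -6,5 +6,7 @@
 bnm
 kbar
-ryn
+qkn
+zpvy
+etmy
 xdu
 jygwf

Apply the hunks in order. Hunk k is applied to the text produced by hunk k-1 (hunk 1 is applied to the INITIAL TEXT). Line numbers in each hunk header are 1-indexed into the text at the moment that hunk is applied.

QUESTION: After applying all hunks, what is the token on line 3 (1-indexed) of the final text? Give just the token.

Hunk 1: at line 8 remove [lahzc] add [mkorh] -> 12 lines: hugvd khxot ooi pnyy aqjx bnm kbar mdl uecz mkorh xdu jygwf
Hunk 2: at line 7 remove [mdl,uecz,mkorh] add [ryn] -> 10 lines: hugvd khxot ooi pnyy aqjx bnm kbar ryn xdu jygwf
Hunk 3: at line 6 remove [ryn] add [qkn,zpvy,etmy] -> 12 lines: hugvd khxot ooi pnyy aqjx bnm kbar qkn zpvy etmy xdu jygwf
Final line 3: ooi

Answer: ooi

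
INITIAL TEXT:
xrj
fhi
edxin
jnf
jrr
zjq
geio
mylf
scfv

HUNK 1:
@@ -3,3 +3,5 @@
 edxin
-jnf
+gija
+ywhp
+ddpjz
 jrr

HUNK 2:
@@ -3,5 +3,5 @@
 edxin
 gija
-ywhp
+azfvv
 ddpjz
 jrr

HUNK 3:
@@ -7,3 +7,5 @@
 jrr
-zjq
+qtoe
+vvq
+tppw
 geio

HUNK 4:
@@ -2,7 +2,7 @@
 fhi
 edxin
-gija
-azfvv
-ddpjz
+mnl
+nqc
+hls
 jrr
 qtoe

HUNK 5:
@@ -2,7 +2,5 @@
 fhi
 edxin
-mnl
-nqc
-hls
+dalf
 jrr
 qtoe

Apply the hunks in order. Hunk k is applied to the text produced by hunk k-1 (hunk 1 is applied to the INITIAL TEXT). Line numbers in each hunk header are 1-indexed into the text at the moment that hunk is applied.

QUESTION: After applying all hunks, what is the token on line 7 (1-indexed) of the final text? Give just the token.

Hunk 1: at line 3 remove [jnf] add [gija,ywhp,ddpjz] -> 11 lines: xrj fhi edxin gija ywhp ddpjz jrr zjq geio mylf scfv
Hunk 2: at line 3 remove [ywhp] add [azfvv] -> 11 lines: xrj fhi edxin gija azfvv ddpjz jrr zjq geio mylf scfv
Hunk 3: at line 7 remove [zjq] add [qtoe,vvq,tppw] -> 13 lines: xrj fhi edxin gija azfvv ddpjz jrr qtoe vvq tppw geio mylf scfv
Hunk 4: at line 2 remove [gija,azfvv,ddpjz] add [mnl,nqc,hls] -> 13 lines: xrj fhi edxin mnl nqc hls jrr qtoe vvq tppw geio mylf scfv
Hunk 5: at line 2 remove [mnl,nqc,hls] add [dalf] -> 11 lines: xrj fhi edxin dalf jrr qtoe vvq tppw geio mylf scfv
Final line 7: vvq

Answer: vvq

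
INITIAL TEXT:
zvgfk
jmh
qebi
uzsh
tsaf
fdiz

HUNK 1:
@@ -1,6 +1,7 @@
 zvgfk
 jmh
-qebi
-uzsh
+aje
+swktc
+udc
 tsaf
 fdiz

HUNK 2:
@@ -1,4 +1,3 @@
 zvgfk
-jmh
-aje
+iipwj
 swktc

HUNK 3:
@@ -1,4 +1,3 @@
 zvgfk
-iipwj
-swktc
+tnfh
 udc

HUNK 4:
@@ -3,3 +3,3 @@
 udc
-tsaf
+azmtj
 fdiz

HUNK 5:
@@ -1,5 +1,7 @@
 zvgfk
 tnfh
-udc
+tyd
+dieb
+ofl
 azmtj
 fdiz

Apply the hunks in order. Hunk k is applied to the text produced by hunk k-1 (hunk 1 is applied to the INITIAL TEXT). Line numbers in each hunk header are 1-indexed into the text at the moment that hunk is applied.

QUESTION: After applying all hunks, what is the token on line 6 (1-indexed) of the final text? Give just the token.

Hunk 1: at line 1 remove [qebi,uzsh] add [aje,swktc,udc] -> 7 lines: zvgfk jmh aje swktc udc tsaf fdiz
Hunk 2: at line 1 remove [jmh,aje] add [iipwj] -> 6 lines: zvgfk iipwj swktc udc tsaf fdiz
Hunk 3: at line 1 remove [iipwj,swktc] add [tnfh] -> 5 lines: zvgfk tnfh udc tsaf fdiz
Hunk 4: at line 3 remove [tsaf] add [azmtj] -> 5 lines: zvgfk tnfh udc azmtj fdiz
Hunk 5: at line 1 remove [udc] add [tyd,dieb,ofl] -> 7 lines: zvgfk tnfh tyd dieb ofl azmtj fdiz
Final line 6: azmtj

Answer: azmtj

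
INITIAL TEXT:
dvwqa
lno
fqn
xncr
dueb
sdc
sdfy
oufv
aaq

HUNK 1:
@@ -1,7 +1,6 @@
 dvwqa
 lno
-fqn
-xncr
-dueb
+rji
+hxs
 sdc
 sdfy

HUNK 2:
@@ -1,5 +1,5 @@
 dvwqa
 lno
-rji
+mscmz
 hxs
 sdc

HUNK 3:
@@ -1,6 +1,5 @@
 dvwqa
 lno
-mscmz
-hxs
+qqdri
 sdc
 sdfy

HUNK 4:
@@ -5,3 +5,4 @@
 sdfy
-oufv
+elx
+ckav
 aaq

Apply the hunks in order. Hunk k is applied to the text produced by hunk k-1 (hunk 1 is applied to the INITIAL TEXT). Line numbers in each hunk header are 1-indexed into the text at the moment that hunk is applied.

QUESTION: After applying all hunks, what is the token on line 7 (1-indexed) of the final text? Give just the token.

Hunk 1: at line 1 remove [fqn,xncr,dueb] add [rji,hxs] -> 8 lines: dvwqa lno rji hxs sdc sdfy oufv aaq
Hunk 2: at line 1 remove [rji] add [mscmz] -> 8 lines: dvwqa lno mscmz hxs sdc sdfy oufv aaq
Hunk 3: at line 1 remove [mscmz,hxs] add [qqdri] -> 7 lines: dvwqa lno qqdri sdc sdfy oufv aaq
Hunk 4: at line 5 remove [oufv] add [elx,ckav] -> 8 lines: dvwqa lno qqdri sdc sdfy elx ckav aaq
Final line 7: ckav

Answer: ckav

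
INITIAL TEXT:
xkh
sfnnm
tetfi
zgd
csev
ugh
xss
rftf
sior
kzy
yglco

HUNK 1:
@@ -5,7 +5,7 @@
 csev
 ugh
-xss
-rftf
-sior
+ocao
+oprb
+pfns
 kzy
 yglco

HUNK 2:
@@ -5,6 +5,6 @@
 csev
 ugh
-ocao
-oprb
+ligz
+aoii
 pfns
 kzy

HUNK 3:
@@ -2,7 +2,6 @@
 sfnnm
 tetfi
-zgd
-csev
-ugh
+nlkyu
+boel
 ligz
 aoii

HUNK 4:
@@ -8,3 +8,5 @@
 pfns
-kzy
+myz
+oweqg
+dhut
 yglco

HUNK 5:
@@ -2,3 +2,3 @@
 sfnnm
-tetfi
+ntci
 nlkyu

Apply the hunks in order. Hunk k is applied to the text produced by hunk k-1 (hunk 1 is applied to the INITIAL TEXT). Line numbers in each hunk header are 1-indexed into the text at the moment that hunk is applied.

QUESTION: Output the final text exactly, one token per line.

Answer: xkh
sfnnm
ntci
nlkyu
boel
ligz
aoii
pfns
myz
oweqg
dhut
yglco

Derivation:
Hunk 1: at line 5 remove [xss,rftf,sior] add [ocao,oprb,pfns] -> 11 lines: xkh sfnnm tetfi zgd csev ugh ocao oprb pfns kzy yglco
Hunk 2: at line 5 remove [ocao,oprb] add [ligz,aoii] -> 11 lines: xkh sfnnm tetfi zgd csev ugh ligz aoii pfns kzy yglco
Hunk 3: at line 2 remove [zgd,csev,ugh] add [nlkyu,boel] -> 10 lines: xkh sfnnm tetfi nlkyu boel ligz aoii pfns kzy yglco
Hunk 4: at line 8 remove [kzy] add [myz,oweqg,dhut] -> 12 lines: xkh sfnnm tetfi nlkyu boel ligz aoii pfns myz oweqg dhut yglco
Hunk 5: at line 2 remove [tetfi] add [ntci] -> 12 lines: xkh sfnnm ntci nlkyu boel ligz aoii pfns myz oweqg dhut yglco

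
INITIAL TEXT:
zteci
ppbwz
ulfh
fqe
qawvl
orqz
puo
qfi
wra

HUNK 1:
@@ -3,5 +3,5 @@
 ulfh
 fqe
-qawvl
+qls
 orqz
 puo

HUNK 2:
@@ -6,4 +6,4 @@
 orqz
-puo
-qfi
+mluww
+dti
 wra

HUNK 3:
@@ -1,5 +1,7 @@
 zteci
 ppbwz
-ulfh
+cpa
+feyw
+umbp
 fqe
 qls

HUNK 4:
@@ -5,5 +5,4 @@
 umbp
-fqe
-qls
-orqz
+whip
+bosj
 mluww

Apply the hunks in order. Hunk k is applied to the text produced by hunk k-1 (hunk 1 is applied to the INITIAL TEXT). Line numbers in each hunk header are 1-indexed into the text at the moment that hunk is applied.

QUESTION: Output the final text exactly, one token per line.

Answer: zteci
ppbwz
cpa
feyw
umbp
whip
bosj
mluww
dti
wra

Derivation:
Hunk 1: at line 3 remove [qawvl] add [qls] -> 9 lines: zteci ppbwz ulfh fqe qls orqz puo qfi wra
Hunk 2: at line 6 remove [puo,qfi] add [mluww,dti] -> 9 lines: zteci ppbwz ulfh fqe qls orqz mluww dti wra
Hunk 3: at line 1 remove [ulfh] add [cpa,feyw,umbp] -> 11 lines: zteci ppbwz cpa feyw umbp fqe qls orqz mluww dti wra
Hunk 4: at line 5 remove [fqe,qls,orqz] add [whip,bosj] -> 10 lines: zteci ppbwz cpa feyw umbp whip bosj mluww dti wra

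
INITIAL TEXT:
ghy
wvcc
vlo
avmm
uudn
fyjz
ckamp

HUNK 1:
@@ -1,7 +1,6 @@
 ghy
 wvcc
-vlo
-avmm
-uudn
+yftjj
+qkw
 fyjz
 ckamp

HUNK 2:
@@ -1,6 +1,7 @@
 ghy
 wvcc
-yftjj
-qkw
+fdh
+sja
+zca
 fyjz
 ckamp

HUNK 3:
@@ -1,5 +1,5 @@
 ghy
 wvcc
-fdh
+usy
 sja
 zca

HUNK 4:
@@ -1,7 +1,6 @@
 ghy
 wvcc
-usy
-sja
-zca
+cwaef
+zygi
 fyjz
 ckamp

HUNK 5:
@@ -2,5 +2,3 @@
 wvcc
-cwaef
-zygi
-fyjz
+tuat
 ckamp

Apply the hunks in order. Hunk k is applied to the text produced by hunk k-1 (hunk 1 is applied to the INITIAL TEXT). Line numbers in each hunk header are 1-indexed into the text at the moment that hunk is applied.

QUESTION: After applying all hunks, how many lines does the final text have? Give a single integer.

Hunk 1: at line 1 remove [vlo,avmm,uudn] add [yftjj,qkw] -> 6 lines: ghy wvcc yftjj qkw fyjz ckamp
Hunk 2: at line 1 remove [yftjj,qkw] add [fdh,sja,zca] -> 7 lines: ghy wvcc fdh sja zca fyjz ckamp
Hunk 3: at line 1 remove [fdh] add [usy] -> 7 lines: ghy wvcc usy sja zca fyjz ckamp
Hunk 4: at line 1 remove [usy,sja,zca] add [cwaef,zygi] -> 6 lines: ghy wvcc cwaef zygi fyjz ckamp
Hunk 5: at line 2 remove [cwaef,zygi,fyjz] add [tuat] -> 4 lines: ghy wvcc tuat ckamp
Final line count: 4

Answer: 4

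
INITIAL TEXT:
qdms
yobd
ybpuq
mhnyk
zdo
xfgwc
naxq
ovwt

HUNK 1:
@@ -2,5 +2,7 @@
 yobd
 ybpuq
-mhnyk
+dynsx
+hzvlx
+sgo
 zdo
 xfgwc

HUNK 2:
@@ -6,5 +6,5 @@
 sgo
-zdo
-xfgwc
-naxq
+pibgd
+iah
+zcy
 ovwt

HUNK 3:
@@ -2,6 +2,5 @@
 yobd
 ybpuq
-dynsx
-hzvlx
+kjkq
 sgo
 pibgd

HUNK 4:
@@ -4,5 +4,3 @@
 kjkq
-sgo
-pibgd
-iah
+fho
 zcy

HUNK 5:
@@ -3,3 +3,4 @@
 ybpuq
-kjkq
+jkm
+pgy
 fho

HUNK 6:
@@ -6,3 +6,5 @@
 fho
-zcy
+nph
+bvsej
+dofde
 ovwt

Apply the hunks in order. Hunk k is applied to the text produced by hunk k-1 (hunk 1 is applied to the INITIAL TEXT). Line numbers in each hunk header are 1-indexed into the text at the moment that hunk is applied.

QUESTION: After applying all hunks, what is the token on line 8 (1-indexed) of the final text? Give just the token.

Hunk 1: at line 2 remove [mhnyk] add [dynsx,hzvlx,sgo] -> 10 lines: qdms yobd ybpuq dynsx hzvlx sgo zdo xfgwc naxq ovwt
Hunk 2: at line 6 remove [zdo,xfgwc,naxq] add [pibgd,iah,zcy] -> 10 lines: qdms yobd ybpuq dynsx hzvlx sgo pibgd iah zcy ovwt
Hunk 3: at line 2 remove [dynsx,hzvlx] add [kjkq] -> 9 lines: qdms yobd ybpuq kjkq sgo pibgd iah zcy ovwt
Hunk 4: at line 4 remove [sgo,pibgd,iah] add [fho] -> 7 lines: qdms yobd ybpuq kjkq fho zcy ovwt
Hunk 5: at line 3 remove [kjkq] add [jkm,pgy] -> 8 lines: qdms yobd ybpuq jkm pgy fho zcy ovwt
Hunk 6: at line 6 remove [zcy] add [nph,bvsej,dofde] -> 10 lines: qdms yobd ybpuq jkm pgy fho nph bvsej dofde ovwt
Final line 8: bvsej

Answer: bvsej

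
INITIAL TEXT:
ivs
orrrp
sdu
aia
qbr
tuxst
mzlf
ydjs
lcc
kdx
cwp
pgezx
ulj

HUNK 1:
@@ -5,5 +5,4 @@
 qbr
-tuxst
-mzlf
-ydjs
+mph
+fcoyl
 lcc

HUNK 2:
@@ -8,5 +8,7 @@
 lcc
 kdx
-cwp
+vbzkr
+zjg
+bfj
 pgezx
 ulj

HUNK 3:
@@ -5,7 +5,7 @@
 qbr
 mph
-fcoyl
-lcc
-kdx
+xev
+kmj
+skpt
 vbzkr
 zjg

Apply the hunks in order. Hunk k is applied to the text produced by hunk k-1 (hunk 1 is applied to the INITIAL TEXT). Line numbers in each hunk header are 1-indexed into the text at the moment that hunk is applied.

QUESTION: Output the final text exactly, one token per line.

Hunk 1: at line 5 remove [tuxst,mzlf,ydjs] add [mph,fcoyl] -> 12 lines: ivs orrrp sdu aia qbr mph fcoyl lcc kdx cwp pgezx ulj
Hunk 2: at line 8 remove [cwp] add [vbzkr,zjg,bfj] -> 14 lines: ivs orrrp sdu aia qbr mph fcoyl lcc kdx vbzkr zjg bfj pgezx ulj
Hunk 3: at line 5 remove [fcoyl,lcc,kdx] add [xev,kmj,skpt] -> 14 lines: ivs orrrp sdu aia qbr mph xev kmj skpt vbzkr zjg bfj pgezx ulj

Answer: ivs
orrrp
sdu
aia
qbr
mph
xev
kmj
skpt
vbzkr
zjg
bfj
pgezx
ulj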